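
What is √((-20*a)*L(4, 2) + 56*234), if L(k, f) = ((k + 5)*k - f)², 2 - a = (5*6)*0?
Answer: 4*I*√2071 ≈ 182.03*I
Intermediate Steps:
a = 2 (a = 2 - 5*6*0 = 2 - 30*0 = 2 - 1*0 = 2 + 0 = 2)
L(k, f) = (-f + k*(5 + k))² (L(k, f) = ((5 + k)*k - f)² = (k*(5 + k) - f)² = (-f + k*(5 + k))²)
√((-20*a)*L(4, 2) + 56*234) = √((-20*2)*(4² - 1*2 + 5*4)² + 56*234) = √(-40*(16 - 2 + 20)² + 13104) = √(-40*34² + 13104) = √(-40*1156 + 13104) = √(-46240 + 13104) = √(-33136) = 4*I*√2071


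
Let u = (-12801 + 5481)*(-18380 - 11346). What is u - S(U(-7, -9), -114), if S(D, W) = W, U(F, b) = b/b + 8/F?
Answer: 217594434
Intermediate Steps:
U(F, b) = 1 + 8/F
u = 217594320 (u = -7320*(-29726) = 217594320)
u - S(U(-7, -9), -114) = 217594320 - 1*(-114) = 217594320 + 114 = 217594434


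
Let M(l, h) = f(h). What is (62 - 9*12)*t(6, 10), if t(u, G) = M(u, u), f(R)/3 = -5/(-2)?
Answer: -345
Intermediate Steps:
f(R) = 15/2 (f(R) = 3*(-5/(-2)) = 3*(-5*(-½)) = 3*(5/2) = 15/2)
M(l, h) = 15/2
t(u, G) = 15/2
(62 - 9*12)*t(6, 10) = (62 - 9*12)*(15/2) = (62 - 108)*(15/2) = -46*15/2 = -345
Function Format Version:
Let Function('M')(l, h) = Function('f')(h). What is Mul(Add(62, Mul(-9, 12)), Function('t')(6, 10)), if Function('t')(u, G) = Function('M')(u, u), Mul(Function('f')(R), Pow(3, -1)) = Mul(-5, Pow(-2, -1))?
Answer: -345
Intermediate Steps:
Function('f')(R) = Rational(15, 2) (Function('f')(R) = Mul(3, Mul(-5, Pow(-2, -1))) = Mul(3, Mul(-5, Rational(-1, 2))) = Mul(3, Rational(5, 2)) = Rational(15, 2))
Function('M')(l, h) = Rational(15, 2)
Function('t')(u, G) = Rational(15, 2)
Mul(Add(62, Mul(-9, 12)), Function('t')(6, 10)) = Mul(Add(62, Mul(-9, 12)), Rational(15, 2)) = Mul(Add(62, -108), Rational(15, 2)) = Mul(-46, Rational(15, 2)) = -345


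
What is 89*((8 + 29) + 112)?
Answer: 13261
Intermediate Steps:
89*((8 + 29) + 112) = 89*(37 + 112) = 89*149 = 13261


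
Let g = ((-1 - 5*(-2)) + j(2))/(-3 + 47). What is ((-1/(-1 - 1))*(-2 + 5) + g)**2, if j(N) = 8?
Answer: 6889/1936 ≈ 3.5584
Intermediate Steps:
g = 17/44 (g = ((-1 - 5*(-2)) + 8)/(-3 + 47) = ((-1 + 10) + 8)/44 = (9 + 8)*(1/44) = 17*(1/44) = 17/44 ≈ 0.38636)
((-1/(-1 - 1))*(-2 + 5) + g)**2 = ((-1/(-1 - 1))*(-2 + 5) + 17/44)**2 = (-1/(-2)*3 + 17/44)**2 = (-1*(-1/2)*3 + 17/44)**2 = ((1/2)*3 + 17/44)**2 = (3/2 + 17/44)**2 = (83/44)**2 = 6889/1936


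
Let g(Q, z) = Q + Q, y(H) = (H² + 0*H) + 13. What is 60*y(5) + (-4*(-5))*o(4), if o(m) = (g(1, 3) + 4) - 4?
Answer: 2320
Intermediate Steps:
y(H) = 13 + H² (y(H) = (H² + 0) + 13 = H² + 13 = 13 + H²)
g(Q, z) = 2*Q
o(m) = 2 (o(m) = (2*1 + 4) - 4 = (2 + 4) - 4 = 6 - 4 = 2)
60*y(5) + (-4*(-5))*o(4) = 60*(13 + 5²) - 4*(-5)*2 = 60*(13 + 25) + 20*2 = 60*38 + 40 = 2280 + 40 = 2320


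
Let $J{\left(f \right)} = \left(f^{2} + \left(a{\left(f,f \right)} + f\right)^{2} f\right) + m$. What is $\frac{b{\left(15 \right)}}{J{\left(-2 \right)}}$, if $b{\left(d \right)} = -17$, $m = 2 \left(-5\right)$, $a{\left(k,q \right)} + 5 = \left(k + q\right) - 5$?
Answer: $\frac{17}{518} \approx 0.032819$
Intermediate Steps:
$a{\left(k,q \right)} = -10 + k + q$ ($a{\left(k,q \right)} = -5 - \left(5 - k - q\right) = -5 + \left(-5 + k + q\right) = -10 + k + q$)
$m = -10$
$J{\left(f \right)} = -10 + f^{2} + f \left(-10 + 3 f\right)^{2}$ ($J{\left(f \right)} = \left(f^{2} + \left(\left(-10 + f + f\right) + f\right)^{2} f\right) - 10 = \left(f^{2} + \left(\left(-10 + 2 f\right) + f\right)^{2} f\right) - 10 = \left(f^{2} + \left(-10 + 3 f\right)^{2} f\right) - 10 = \left(f^{2} + f \left(-10 + 3 f\right)^{2}\right) - 10 = -10 + f^{2} + f \left(-10 + 3 f\right)^{2}$)
$\frac{b{\left(15 \right)}}{J{\left(-2 \right)}} = - \frac{17}{-10 + \left(-2\right)^{2} - 2 \left(-10 + 3 \left(-2\right)\right)^{2}} = - \frac{17}{-10 + 4 - 2 \left(-10 - 6\right)^{2}} = - \frac{17}{-10 + 4 - 2 \left(-16\right)^{2}} = - \frac{17}{-10 + 4 - 512} = - \frac{17}{-518} = \left(-17\right) \left(- \frac{1}{518}\right) = \frac{17}{518}$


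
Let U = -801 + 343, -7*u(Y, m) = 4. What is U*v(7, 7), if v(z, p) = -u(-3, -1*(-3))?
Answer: -1832/7 ≈ -261.71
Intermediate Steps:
u(Y, m) = -4/7 (u(Y, m) = -⅐*4 = -4/7)
v(z, p) = 4/7 (v(z, p) = -1*(-4/7) = 4/7)
U = -458
U*v(7, 7) = -458*4/7 = -1832/7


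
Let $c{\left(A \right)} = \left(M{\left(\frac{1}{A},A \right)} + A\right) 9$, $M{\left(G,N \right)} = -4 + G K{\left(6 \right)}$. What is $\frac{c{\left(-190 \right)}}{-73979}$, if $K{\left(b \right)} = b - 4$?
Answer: $\frac{165879}{7028005} \approx 0.023603$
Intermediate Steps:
$K{\left(b \right)} = -4 + b$ ($K{\left(b \right)} = b - 4 = -4 + b$)
$M{\left(G,N \right)} = -4 + 2 G$ ($M{\left(G,N \right)} = -4 + G \left(-4 + 6\right) = -4 + G 2 = -4 + 2 G$)
$c{\left(A \right)} = -36 + 9 A + \frac{18}{A}$ ($c{\left(A \right)} = \left(\left(-4 + \frac{2}{A}\right) + A\right) 9 = \left(-4 + A + \frac{2}{A}\right) 9 = -36 + 9 A + \frac{18}{A}$)
$\frac{c{\left(-190 \right)}}{-73979} = \frac{-36 + 9 \left(-190\right) + \frac{18}{-190}}{-73979} = \left(-36 - 1710 + 18 \left(- \frac{1}{190}\right)\right) \left(- \frac{1}{73979}\right) = \left(-36 - 1710 - \frac{9}{95}\right) \left(- \frac{1}{73979}\right) = \left(- \frac{165879}{95}\right) \left(- \frac{1}{73979}\right) = \frac{165879}{7028005}$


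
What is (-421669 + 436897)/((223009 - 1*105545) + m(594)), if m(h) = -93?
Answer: 15228/117371 ≈ 0.12974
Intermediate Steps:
(-421669 + 436897)/((223009 - 1*105545) + m(594)) = (-421669 + 436897)/((223009 - 1*105545) - 93) = 15228/((223009 - 105545) - 93) = 15228/(117464 - 93) = 15228/117371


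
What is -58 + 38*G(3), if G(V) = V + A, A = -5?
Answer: -134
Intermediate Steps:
G(V) = -5 + V (G(V) = V - 5 = -5 + V)
-58 + 38*G(3) = -58 + 38*(-5 + 3) = -58 + 38*(-2) = -58 - 76 = -134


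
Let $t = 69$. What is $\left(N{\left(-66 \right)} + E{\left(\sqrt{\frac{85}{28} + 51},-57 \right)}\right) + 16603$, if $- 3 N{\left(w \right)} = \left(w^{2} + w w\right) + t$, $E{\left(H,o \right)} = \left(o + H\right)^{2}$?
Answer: $\frac{475413}{28} - \frac{57 \sqrt{10591}}{7} \approx 16141.0$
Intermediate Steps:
$E{\left(H,o \right)} = \left(H + o\right)^{2}$
$N{\left(w \right)} = -23 - \frac{2 w^{2}}{3}$ ($N{\left(w \right)} = - \frac{\left(w^{2} + w w\right) + 69}{3} = - \frac{\left(w^{2} + w^{2}\right) + 69}{3} = - \frac{2 w^{2} + 69}{3} = - \frac{69 + 2 w^{2}}{3} = -23 - \frac{2 w^{2}}{3}$)
$\left(N{\left(-66 \right)} + E{\left(\sqrt{\frac{85}{28} + 51},-57 \right)}\right) + 16603 = \left(\left(-23 - \frac{2 \left(-66\right)^{2}}{3}\right) + \left(\sqrt{\frac{85}{28} + 51} - 57\right)^{2}\right) + 16603 = \left(\left(-23 - 2904\right) + \left(\sqrt{85 \cdot \frac{1}{28} + 51} - 57\right)^{2}\right) + 16603 = \left(\left(-23 - 2904\right) + \left(\sqrt{\frac{85}{28} + 51} - 57\right)^{2}\right) + 16603 = \left(-2927 + \left(\sqrt{\frac{1513}{28}} - 57\right)^{2}\right) + 16603 = \left(-2927 + \left(\frac{\sqrt{10591}}{14} - 57\right)^{2}\right) + 16603 = \left(-2927 + \left(-57 + \frac{\sqrt{10591}}{14}\right)^{2}\right) + 16603 = 13676 + \left(-57 + \frac{\sqrt{10591}}{14}\right)^{2}$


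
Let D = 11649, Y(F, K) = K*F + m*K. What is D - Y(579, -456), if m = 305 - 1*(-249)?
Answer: 528297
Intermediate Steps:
m = 554 (m = 305 + 249 = 554)
Y(F, K) = 554*K + F*K (Y(F, K) = K*F + 554*K = F*K + 554*K = 554*K + F*K)
D - Y(579, -456) = 11649 - (-456)*(554 + 579) = 11649 - (-456)*1133 = 11649 - 1*(-516648) = 11649 + 516648 = 528297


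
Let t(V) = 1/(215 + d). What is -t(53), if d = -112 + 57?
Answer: -1/160 ≈ -0.0062500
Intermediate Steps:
d = -55
t(V) = 1/160 (t(V) = 1/(215 - 55) = 1/160)
-t(53) = -1*1/160 = -1/160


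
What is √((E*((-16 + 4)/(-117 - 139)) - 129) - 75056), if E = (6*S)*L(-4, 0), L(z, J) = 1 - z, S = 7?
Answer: I*√4811210/8 ≈ 274.18*I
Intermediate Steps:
E = 210 (E = (6*7)*(1 - 1*(-4)) = 42*(1 + 4) = 42*5 = 210)
√((E*((-16 + 4)/(-117 - 139)) - 129) - 75056) = √((210*((-16 + 4)/(-117 - 139)) - 129) - 75056) = √((210*(-12/(-256)) - 129) - 75056) = √((210*(-12*(-1/256)) - 129) - 75056) = √((210*(3/64) - 129) - 75056) = √((315/32 - 129) - 75056) = √(-3813/32 - 75056) = √(-2405605/32) = I*√4811210/8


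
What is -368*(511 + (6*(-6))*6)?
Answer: -108560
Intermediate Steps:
-368*(511 + (6*(-6))*6) = -368*(511 - 36*6) = -368*(511 - 216) = -368*295 = -108560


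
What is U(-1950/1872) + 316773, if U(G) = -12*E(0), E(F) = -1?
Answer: 316785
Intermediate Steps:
U(G) = 12 (U(G) = -12*(-1) = 12)
U(-1950/1872) + 316773 = 12 + 316773 = 316785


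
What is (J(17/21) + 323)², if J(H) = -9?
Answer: 98596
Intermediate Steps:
(J(17/21) + 323)² = (-9 + 323)² = 314² = 98596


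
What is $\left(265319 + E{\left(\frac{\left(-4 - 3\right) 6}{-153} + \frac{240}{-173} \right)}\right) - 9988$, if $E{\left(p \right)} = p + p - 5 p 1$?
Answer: $\frac{19875757109065}{77845329} \approx 2.5532 \cdot 10^{5}$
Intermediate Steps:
$E{\left(p \right)} = p - 5 p^{2}$ ($E{\left(p \right)} = p + p \left(- 5 p\right) = p - 5 p^{2}$)
$\left(265319 + E{\left(\frac{\left(-4 - 3\right) 6}{-153} + \frac{240}{-173} \right)}\right) - 9988 = \left(265319 + \left(\frac{\left(-4 - 3\right) 6}{-153} + \frac{240}{-173}\right) \left(1 - 5 \left(\frac{\left(-4 - 3\right) 6}{-153} + \frac{240}{-173}\right)\right)\right) - 9988 = \left(265319 + \left(\left(-7\right) 6 \left(- \frac{1}{153}\right) + 240 \left(- \frac{1}{173}\right)\right) \left(1 - 5 \left(\left(-7\right) 6 \left(- \frac{1}{153}\right) + 240 \left(- \frac{1}{173}\right)\right)\right)\right) - 9988 = \left(265319 + \left(\left(-42\right) \left(- \frac{1}{153}\right) - \frac{240}{173}\right) \left(1 - 5 \left(\left(-42\right) \left(- \frac{1}{153}\right) - \frac{240}{173}\right)\right)\right) - 9988 = \left(265319 + \left(\frac{14}{51} - \frac{240}{173}\right) \left(1 - 5 \left(\frac{14}{51} - \frac{240}{173}\right)\right)\right) - 9988 = \left(265319 - \frac{9818 \left(1 - - \frac{49090}{8823}\right)}{8823}\right) - 9988 = \left(265319 - \frac{9818 \left(1 + \frac{49090}{8823}\right)}{8823}\right) - 9988 = \left(265319 - \frac{568589834}{77845329}\right) - 9988 = \frac{20653276255117}{77845329} - 9988 = \frac{19875757109065}{77845329}$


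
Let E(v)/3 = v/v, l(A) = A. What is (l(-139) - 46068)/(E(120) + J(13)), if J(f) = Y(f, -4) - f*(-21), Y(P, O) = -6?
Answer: -46207/270 ≈ -171.14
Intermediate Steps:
J(f) = -6 + 21*f (J(f) = -6 - f*(-21) = -6 - (-21)*f = -6 + 21*f)
E(v) = 3 (E(v) = 3*(v/v) = 3*1 = 3)
(l(-139) - 46068)/(E(120) + J(13)) = (-139 - 46068)/(3 + (-6 + 21*13)) = -46207/(3 + (-6 + 273)) = -46207/(3 + 267) = -46207/270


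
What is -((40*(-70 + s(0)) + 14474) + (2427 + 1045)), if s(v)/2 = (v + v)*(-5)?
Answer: -15146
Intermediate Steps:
s(v) = -20*v (s(v) = 2*((v + v)*(-5)) = 2*((2*v)*(-5)) = 2*(-10*v) = -20*v)
-((40*(-70 + s(0)) + 14474) + (2427 + 1045)) = -((40*(-70 - 20*0) + 14474) + (2427 + 1045)) = -((40*(-70 + 0) + 14474) + 3472) = -((40*(-70) + 14474) + 3472) = -((-2800 + 14474) + 3472) = -(11674 + 3472) = -1*15146 = -15146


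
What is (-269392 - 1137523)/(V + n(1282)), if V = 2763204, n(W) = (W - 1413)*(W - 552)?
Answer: -1406915/2667574 ≈ -0.52741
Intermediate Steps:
n(W) = (-1413 + W)*(-552 + W)
(-269392 - 1137523)/(V + n(1282)) = (-269392 - 1137523)/(2763204 + (779976 + 1282² - 1965*1282)) = -1406915/(2763204 + (779976 + 1643524 - 2519130)) = -1406915/(2763204 - 95630) = -1406915/2667574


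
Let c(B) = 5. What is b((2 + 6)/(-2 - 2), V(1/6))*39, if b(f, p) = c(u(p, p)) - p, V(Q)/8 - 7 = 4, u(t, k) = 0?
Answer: -3237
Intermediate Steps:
V(Q) = 88 (V(Q) = 56 + 8*4 = 56 + 32 = 88)
b(f, p) = 5 - p
b((2 + 6)/(-2 - 2), V(1/6))*39 = (5 - 1*88)*39 = (5 - 88)*39 = -83*39 = -3237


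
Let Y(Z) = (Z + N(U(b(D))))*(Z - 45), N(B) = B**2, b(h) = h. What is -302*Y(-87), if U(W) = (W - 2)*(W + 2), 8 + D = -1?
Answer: 232885488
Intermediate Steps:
D = -9 (D = -8 - 1 = -9)
U(W) = (-2 + W)*(2 + W)
Y(Z) = (-45 + Z)*(5929 + Z) (Y(Z) = (Z + (-4 + (-9)**2)**2)*(Z - 45) = (Z + (-4 + 81)**2)*(-45 + Z) = (Z + 77**2)*(-45 + Z) = (Z + 5929)*(-45 + Z) = (5929 + Z)*(-45 + Z) = (-45 + Z)*(5929 + Z))
-302*Y(-87) = -302*(-266805 + (-87)**2 + 5884*(-87)) = -302*(-266805 + 7569 - 511908) = -302*(-771144) = 232885488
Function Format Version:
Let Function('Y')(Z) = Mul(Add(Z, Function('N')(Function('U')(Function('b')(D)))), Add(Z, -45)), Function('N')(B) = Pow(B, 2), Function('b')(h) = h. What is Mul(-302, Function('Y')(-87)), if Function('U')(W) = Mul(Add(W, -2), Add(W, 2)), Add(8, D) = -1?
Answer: 232885488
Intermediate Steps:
D = -9 (D = Add(-8, -1) = -9)
Function('U')(W) = Mul(Add(-2, W), Add(2, W))
Function('Y')(Z) = Mul(Add(-45, Z), Add(5929, Z)) (Function('Y')(Z) = Mul(Add(Z, Pow(Add(-4, Pow(-9, 2)), 2)), Add(Z, -45)) = Mul(Add(Z, Pow(Add(-4, 81), 2)), Add(-45, Z)) = Mul(Add(Z, Pow(77, 2)), Add(-45, Z)) = Mul(Add(Z, 5929), Add(-45, Z)) = Mul(Add(5929, Z), Add(-45, Z)) = Mul(Add(-45, Z), Add(5929, Z)))
Mul(-302, Function('Y')(-87)) = Mul(-302, Add(-266805, Pow(-87, 2), Mul(5884, -87))) = Mul(-302, Add(-266805, 7569, -511908)) = Mul(-302, -771144) = 232885488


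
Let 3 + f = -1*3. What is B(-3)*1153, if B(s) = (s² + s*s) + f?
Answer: 13836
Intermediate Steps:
f = -6 (f = -3 - 1*3 = -3 - 3 = -6)
B(s) = -6 + 2*s² (B(s) = (s² + s*s) - 6 = (s² + s²) - 6 = 2*s² - 6 = -6 + 2*s²)
B(-3)*1153 = (-6 + 2*(-3)²)*1153 = (-6 + 2*9)*1153 = (-6 + 18)*1153 = 12*1153 = 13836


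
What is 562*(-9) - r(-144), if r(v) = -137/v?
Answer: -728489/144 ≈ -5059.0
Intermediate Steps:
562*(-9) - r(-144) = 562*(-9) - (-137)/(-144) = -5058 - (-137)*(-1)/144 = -5058 - 1*137/144 = -5058 - 137/144 = -728489/144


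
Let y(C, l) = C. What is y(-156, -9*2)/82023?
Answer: -52/27341 ≈ -0.0019019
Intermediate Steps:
y(-156, -9*2)/82023 = -156/82023 = -156*1/82023 = -52/27341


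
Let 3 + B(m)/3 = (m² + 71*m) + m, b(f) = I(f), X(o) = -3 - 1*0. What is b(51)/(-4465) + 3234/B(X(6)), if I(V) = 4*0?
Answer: -77/15 ≈ -5.1333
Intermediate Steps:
X(o) = -3 (X(o) = -3 + 0 = -3)
I(V) = 0
b(f) = 0
B(m) = -9 + 3*m² + 216*m (B(m) = -9 + 3*((m² + 71*m) + m) = -9 + 3*(m² + 72*m) = -9 + (3*m² + 216*m) = -9 + 3*m² + 216*m)
b(51)/(-4465) + 3234/B(X(6)) = 0/(-4465) + 3234/(-9 + 3*(-3)² + 216*(-3)) = 0*(-1/4465) + 3234/(-9 + 3*9 - 648) = 0 + 3234/(-9 + 27 - 648) = 0 + 3234/(-630) = 0 + 3234*(-1/630) = 0 - 77/15 = -77/15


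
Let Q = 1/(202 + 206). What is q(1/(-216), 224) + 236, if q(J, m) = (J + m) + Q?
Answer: 211139/459 ≈ 460.00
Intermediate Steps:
Q = 1/408 ≈ 0.0024510
q(J, m) = 1/408 + J + m (q(J, m) = (J + m) + 1/408 = 1/408 + J + m)
q(1/(-216), 224) + 236 = (1/408 + 1/(-216) + 224) + 236 = (1/408 - 1/216 + 224) + 236 = 102815/459 + 236 = 211139/459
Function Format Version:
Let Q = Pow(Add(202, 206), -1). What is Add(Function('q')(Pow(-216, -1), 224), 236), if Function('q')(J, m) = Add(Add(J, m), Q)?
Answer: Rational(211139, 459) ≈ 460.00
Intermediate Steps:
Q = Rational(1, 408) (Q = Pow(408, -1) = Rational(1, 408) ≈ 0.0024510)
Function('q')(J, m) = Add(Rational(1, 408), J, m) (Function('q')(J, m) = Add(Add(J, m), Rational(1, 408)) = Add(Rational(1, 408), J, m))
Add(Function('q')(Pow(-216, -1), 224), 236) = Add(Add(Rational(1, 408), Pow(-216, -1), 224), 236) = Add(Add(Rational(1, 408), Rational(-1, 216), 224), 236) = Add(Rational(102815, 459), 236) = Rational(211139, 459)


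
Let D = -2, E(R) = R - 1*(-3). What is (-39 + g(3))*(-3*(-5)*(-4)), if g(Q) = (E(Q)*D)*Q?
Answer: 4500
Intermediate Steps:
E(R) = 3 + R (E(R) = R + 3 = 3 + R)
g(Q) = Q*(-6 - 2*Q) (g(Q) = ((3 + Q)*(-2))*Q = (-6 - 2*Q)*Q = Q*(-6 - 2*Q))
(-39 + g(3))*(-3*(-5)*(-4)) = (-39 - 2*3*(3 + 3))*(-3*(-5)*(-4)) = (-39 - 2*3*6)*(15*(-4)) = (-39 - 36)*(-60) = -75*(-60) = 4500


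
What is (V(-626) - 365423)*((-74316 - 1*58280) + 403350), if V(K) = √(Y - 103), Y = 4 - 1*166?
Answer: -98939738942 + 270754*I*√265 ≈ -9.894e+10 + 4.4076e+6*I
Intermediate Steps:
Y = -162 (Y = 4 - 166 = -162)
V(K) = I*√265 (V(K) = √(-162 - 103) = √(-265) = I*√265)
(V(-626) - 365423)*((-74316 - 1*58280) + 403350) = (I*√265 - 365423)*((-74316 - 1*58280) + 403350) = (-365423 + I*√265)*((-74316 - 58280) + 403350) = (-365423 + I*√265)*(-132596 + 403350) = (-365423 + I*√265)*270754 = -98939738942 + 270754*I*√265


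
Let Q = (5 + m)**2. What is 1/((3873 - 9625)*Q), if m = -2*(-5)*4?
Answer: -1/11647800 ≈ -8.5853e-8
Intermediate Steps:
m = 40 (m = 10*4 = 40)
Q = 2025 (Q = (5 + 40)**2 = 45**2 = 2025)
1/((3873 - 9625)*Q) = 1/((3873 - 9625)*2025) = (1/2025)/(-5752) = -1/5752*1/2025 = -1/11647800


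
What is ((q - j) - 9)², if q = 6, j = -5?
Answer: 4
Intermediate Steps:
((q - j) - 9)² = ((6 - 1*(-5)) - 9)² = ((6 + 5) - 9)² = (11 - 9)² = 2² = 4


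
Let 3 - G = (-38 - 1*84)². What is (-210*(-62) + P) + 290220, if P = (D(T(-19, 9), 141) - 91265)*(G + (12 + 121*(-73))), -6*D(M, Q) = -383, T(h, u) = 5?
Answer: 6485859877/3 ≈ 2.1620e+9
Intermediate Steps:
D(M, Q) = 383/6 (D(M, Q) = -⅙*(-383) = 383/6)
G = -14881 (G = 3 - (-38 - 1*84)² = 3 - (-38 - 84)² = 3 - 1*(-122)² = 3 - 1*14884 = 3 - 14884 = -14881)
P = 6484950157/3 (P = (383/6 - 91265)*(-14881 + (12 + 121*(-73))) = -547207*(-14881 + (12 - 8833))/6 = -547207*(-14881 - 8821)/6 = -547207/6*(-23702) = 6484950157/3 ≈ 2.1617e+9)
(-210*(-62) + P) + 290220 = (-210*(-62) + 6484950157/3) + 290220 = (13020 + 6484950157/3) + 290220 = 6484989217/3 + 290220 = 6485859877/3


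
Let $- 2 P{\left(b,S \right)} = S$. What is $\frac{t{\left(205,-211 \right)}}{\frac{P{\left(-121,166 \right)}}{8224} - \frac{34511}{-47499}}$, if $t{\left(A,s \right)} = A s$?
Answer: $- \frac{16896777470880}{279876047} \approx -60372.0$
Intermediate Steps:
$P{\left(b,S \right)} = - \frac{S}{2}$
$\frac{t{\left(205,-211 \right)}}{\frac{P{\left(-121,166 \right)}}{8224} - \frac{34511}{-47499}} = \frac{205 \left(-211\right)}{\frac{\left(- \frac{1}{2}\right) 166}{8224} - \frac{34511}{-47499}} = - \frac{43255}{\left(-83\right) \frac{1}{8224} - - \frac{34511}{47499}} = - \frac{43255}{- \frac{83}{8224} + \frac{34511}{47499}} = - \frac{43255}{\frac{279876047}{390631776}} = \left(-43255\right) \frac{390631776}{279876047} = - \frac{16896777470880}{279876047}$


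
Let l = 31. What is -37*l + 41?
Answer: -1106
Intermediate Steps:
-37*l + 41 = -37*31 + 41 = -1147 + 41 = -1106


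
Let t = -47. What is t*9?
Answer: -423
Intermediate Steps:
t*9 = -47*9 = -423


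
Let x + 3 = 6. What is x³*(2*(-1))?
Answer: -54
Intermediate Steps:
x = 3 (x = -3 + 6 = 3)
x³*(2*(-1)) = 3³*(2*(-1)) = 27*(-2) = -54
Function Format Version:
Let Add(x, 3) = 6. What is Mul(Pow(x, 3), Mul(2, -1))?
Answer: -54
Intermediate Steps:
x = 3 (x = Add(-3, 6) = 3)
Mul(Pow(x, 3), Mul(2, -1)) = Mul(Pow(3, 3), Mul(2, -1)) = Mul(27, -2) = -54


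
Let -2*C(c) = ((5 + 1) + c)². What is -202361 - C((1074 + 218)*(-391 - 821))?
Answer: 1226018070841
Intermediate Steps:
C(c) = -(6 + c)²/2 (C(c) = -((5 + 1) + c)²/2 = -(6 + c)²/2)
-202361 - C((1074 + 218)*(-391 - 821)) = -202361 - (-1)*(6 + (1074 + 218)*(-391 - 821))²/2 = -202361 - (-1)*(6 + 1292*(-1212))²/2 = -202361 - (-1)*(6 - 1565904)²/2 = -202361 - (-1)*(-1565898)²/2 = -202361 - (-1)*2452036546404/2 = -202361 - 1*(-1226018273202) = -202361 + 1226018273202 = 1226018070841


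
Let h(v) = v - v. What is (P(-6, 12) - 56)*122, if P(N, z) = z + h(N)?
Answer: -5368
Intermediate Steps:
h(v) = 0
P(N, z) = z (P(N, z) = z + 0 = z)
(P(-6, 12) - 56)*122 = (12 - 56)*122 = -44*122 = -5368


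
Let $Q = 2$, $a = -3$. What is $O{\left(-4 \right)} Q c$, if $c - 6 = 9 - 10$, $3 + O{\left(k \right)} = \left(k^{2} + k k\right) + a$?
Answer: $260$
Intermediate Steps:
$O{\left(k \right)} = -6 + 2 k^{2}$ ($O{\left(k \right)} = -3 - \left(3 - k^{2} - k k\right) = -3 + \left(\left(k^{2} + k^{2}\right) - 3\right) = -3 + \left(2 k^{2} - 3\right) = -3 + \left(-3 + 2 k^{2}\right) = -6 + 2 k^{2}$)
$c = 5$ ($c = 6 + \left(9 - 10\right) = 6 - 1 = 5$)
$O{\left(-4 \right)} Q c = \left(-6 + 2 \left(-4\right)^{2}\right) 2 \cdot 5 = \left(-6 + 2 \cdot 16\right) 2 \cdot 5 = \left(-6 + 32\right) 2 \cdot 5 = 26 \cdot 2 \cdot 5 = 52 \cdot 5 = 260$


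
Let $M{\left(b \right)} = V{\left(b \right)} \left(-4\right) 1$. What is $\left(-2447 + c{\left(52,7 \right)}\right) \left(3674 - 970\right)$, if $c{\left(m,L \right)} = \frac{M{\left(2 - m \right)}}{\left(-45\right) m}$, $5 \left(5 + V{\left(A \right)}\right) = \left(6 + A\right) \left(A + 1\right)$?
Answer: $- \frac{1488311552}{225} \approx -6.6147 \cdot 10^{6}$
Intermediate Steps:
$V{\left(A \right)} = -5 + \frac{\left(1 + A\right) \left(6 + A\right)}{5}$ ($V{\left(A \right)} = -5 + \frac{\left(6 + A\right) \left(A + 1\right)}{5} = -5 + \frac{\left(6 + A\right) \left(1 + A\right)}{5} = -5 + \frac{\left(1 + A\right) \left(6 + A\right)}{5}$)
$M{\left(b \right)} = \frac{76}{5} - \frac{28 b}{5} - \frac{4 b^{2}}{5}$ ($M{\left(b \right)} = \left(- \frac{19}{5} + \frac{b^{2}}{5} + \frac{7 b}{5}\right) \left(-4\right) 1 = \left(\frac{76}{5} - \frac{28 b}{5} - \frac{4 b^{2}}{5}\right) 1 = \frac{76}{5} - \frac{28 b}{5} - \frac{4 b^{2}}{5}$)
$c{\left(m,L \right)} = - \frac{4 - \frac{4 \left(2 - m\right)^{2}}{5} + \frac{28 m}{5}}{45 m}$ ($c{\left(m,L \right)} = \frac{\frac{76}{5} - \frac{28 \left(2 - m\right)}{5} - \frac{4 \left(2 - m\right)^{2}}{5}}{\left(-45\right) m} = \left(\frac{76}{5} + \left(- \frac{56}{5} + \frac{28 m}{5}\right) - \frac{4 \left(2 - m\right)^{2}}{5}\right) \left(- \frac{1}{45 m}\right) = \left(4 - \frac{4 \left(2 - m\right)^{2}}{5} + \frac{28 m}{5}\right) \left(- \frac{1}{45 m}\right) = - \frac{4 - \frac{4 \left(2 - m\right)^{2}}{5} + \frac{28 m}{5}}{45 m}$)
$\left(-2447 + c{\left(52,7 \right)}\right) \left(3674 - 970\right) = \left(-2447 + \frac{4 \left(-1 + 52^{2} - 572\right)}{225 \cdot 52}\right) \left(3674 - 970\right) = \left(-2447 + \frac{4}{225} \cdot \frac{1}{52} \left(-1 + 2704 - 572\right)\right) 2704 = \left(-2447 + \frac{4}{225} \cdot \frac{1}{52} \cdot 2131\right) 2704 = \left(-2447 + \frac{2131}{2925}\right) 2704 = \left(- \frac{7155344}{2925}\right) 2704 = - \frac{1488311552}{225}$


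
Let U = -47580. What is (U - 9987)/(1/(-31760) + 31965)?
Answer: -1828327920/1015208399 ≈ -1.8009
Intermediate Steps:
(U - 9987)/(1/(-31760) + 31965) = (-47580 - 9987)/(1/(-31760) + 31965) = -57567/(-1/31760 + 31965) = -57567/1015208399/31760 = -57567*31760/1015208399 = -1828327920/1015208399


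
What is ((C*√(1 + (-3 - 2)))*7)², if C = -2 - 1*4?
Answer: -7056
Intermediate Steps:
C = -6 (C = -2 - 4 = -6)
((C*√(1 + (-3 - 2)))*7)² = (-6*√(1 + (-3 - 2))*7)² = (-6*√(1 - 5)*7)² = (-12*I*7)² = (-84*I)² = -7056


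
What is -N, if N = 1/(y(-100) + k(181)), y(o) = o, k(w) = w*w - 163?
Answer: -1/32498 ≈ -3.0771e-5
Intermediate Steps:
k(w) = -163 + w² (k(w) = w² - 163 = -163 + w²)
N = 1/32498 (N = 1/(-100 + (-163 + 181²)) = 1/(-100 + (-163 + 32761)) = 1/(-100 + 32598) = 1/32498 ≈ 3.0771e-5)
-N = -1*1/32498 = -1/32498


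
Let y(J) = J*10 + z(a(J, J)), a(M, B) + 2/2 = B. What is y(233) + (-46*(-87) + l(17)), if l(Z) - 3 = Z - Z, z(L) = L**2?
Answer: 60159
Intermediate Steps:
a(M, B) = -1 + B
l(Z) = 3 (l(Z) = 3 + (Z - Z) = 3 + 0 = 3)
y(J) = (-1 + J)**2 + 10*J (y(J) = J*10 + (-1 + J)**2 = 10*J + (-1 + J)**2 = (-1 + J)**2 + 10*J)
y(233) + (-46*(-87) + l(17)) = ((-1 + 233)**2 + 10*233) + (-46*(-87) + 3) = (232**2 + 2330) + (4002 + 3) = (53824 + 2330) + 4005 = 56154 + 4005 = 60159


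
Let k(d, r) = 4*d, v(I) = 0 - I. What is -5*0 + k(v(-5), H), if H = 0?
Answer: 20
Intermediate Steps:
v(I) = -I
-5*0 + k(v(-5), H) = -5*0 + 4*(-1*(-5)) = 0 + 4*5 = 0 + 20 = 20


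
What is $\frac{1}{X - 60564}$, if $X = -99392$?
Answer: $- \frac{1}{159956} \approx -6.2517 \cdot 10^{-6}$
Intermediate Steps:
$\frac{1}{X - 60564} = \frac{1}{-99392 - 60564} = \frac{1}{-159956} = - \frac{1}{159956}$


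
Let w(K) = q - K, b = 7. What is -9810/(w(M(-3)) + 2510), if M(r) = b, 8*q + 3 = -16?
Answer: -15696/4001 ≈ -3.9230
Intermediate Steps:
q = -19/8 (q = -3/8 + (⅛)*(-16) = -3/8 - 2 = -19/8 ≈ -2.3750)
M(r) = 7
w(K) = -19/8 - K
-9810/(w(M(-3)) + 2510) = -9810/((-19/8 - 1*7) + 2510) = -9810/((-19/8 - 7) + 2510) = -9810/(-75/8 + 2510) = -9810/20005/8 = -9810*8/20005 = -15696/4001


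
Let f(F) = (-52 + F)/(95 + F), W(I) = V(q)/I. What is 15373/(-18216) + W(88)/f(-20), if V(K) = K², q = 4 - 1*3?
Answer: -124709/145728 ≈ -0.85577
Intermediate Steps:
q = 1 (q = 4 - 3 = 1)
W(I) = 1/I (W(I) = 1²/I = 1/I)
f(F) = (-52 + F)/(95 + F)
15373/(-18216) + W(88)/f(-20) = 15373/(-18216) + 1/(88*(((-52 - 20)/(95 - 20)))) = 15373*(-1/18216) + 1/(88*((-72/75))) = -15373/18216 + 1/(88*(((1/75)*(-72)))) = -15373/18216 + 1/(88*(-24/25)) = -15373/18216 + (1/88)*(-25/24) = -15373/18216 - 25/2112 = -124709/145728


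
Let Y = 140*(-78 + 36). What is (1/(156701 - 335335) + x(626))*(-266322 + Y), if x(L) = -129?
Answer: 3136282454487/89317 ≈ 3.5114e+7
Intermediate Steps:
Y = -5880 (Y = 140*(-42) = -5880)
(1/(156701 - 335335) + x(626))*(-266322 + Y) = (1/(156701 - 335335) - 129)*(-266322 - 5880) = (1/(-178634) - 129)*(-272202) = (-1/178634 - 129)*(-272202) = -23043787/178634*(-272202) = 3136282454487/89317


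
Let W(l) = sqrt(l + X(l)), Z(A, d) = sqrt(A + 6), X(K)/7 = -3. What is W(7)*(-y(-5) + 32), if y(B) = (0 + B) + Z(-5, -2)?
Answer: 36*I*sqrt(14) ≈ 134.7*I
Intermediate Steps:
X(K) = -21 (X(K) = 7*(-3) = -21)
Z(A, d) = sqrt(6 + A)
y(B) = 1 + B (y(B) = (0 + B) + sqrt(6 - 5) = B + sqrt(1) = B + 1 = 1 + B)
W(l) = sqrt(-21 + l) (W(l) = sqrt(l - 21) = sqrt(-21 + l))
W(7)*(-y(-5) + 32) = sqrt(-21 + 7)*(-(1 - 5) + 32) = sqrt(-14)*(-1*(-4) + 32) = (I*sqrt(14))*(4 + 32) = (I*sqrt(14))*36 = 36*I*sqrt(14)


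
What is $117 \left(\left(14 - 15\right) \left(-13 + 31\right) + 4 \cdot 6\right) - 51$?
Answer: $651$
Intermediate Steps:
$117 \left(\left(14 - 15\right) \left(-13 + 31\right) + 4 \cdot 6\right) - 51 = 117 \left(\left(-1\right) 18 + 24\right) - 51 = 117 \left(-18 + 24\right) - 51 = 117 \cdot 6 - 51 = 702 - 51 = 651$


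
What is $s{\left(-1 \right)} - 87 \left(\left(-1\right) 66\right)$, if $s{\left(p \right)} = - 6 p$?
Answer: $5748$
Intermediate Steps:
$s{\left(-1 \right)} - 87 \left(\left(-1\right) 66\right) = \left(-6\right) \left(-1\right) - 87 \left(\left(-1\right) 66\right) = 6 - -5742 = 6 + 5742 = 5748$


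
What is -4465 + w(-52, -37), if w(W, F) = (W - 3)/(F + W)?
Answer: -397330/89 ≈ -4464.4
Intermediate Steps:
w(W, F) = (-3 + W)/(F + W)
-4465 + w(-52, -37) = -4465 + (-3 - 52)/(-37 - 52) = -4465 - 55/(-89) = -4465 - 1/89*(-55) = -4465 + 55/89 = -397330/89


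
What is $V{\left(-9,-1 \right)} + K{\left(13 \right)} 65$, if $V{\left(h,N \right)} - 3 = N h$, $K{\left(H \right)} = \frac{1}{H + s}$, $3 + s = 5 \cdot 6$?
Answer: $\frac{109}{8} \approx 13.625$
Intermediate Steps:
$s = 27$ ($s = -3 + 5 \cdot 6 = -3 + 30 = 27$)
$K{\left(H \right)} = \frac{1}{27 + H}$ ($K{\left(H \right)} = \frac{1}{H + 27} = \frac{1}{27 + H}$)
$V{\left(h,N \right)} = 3 + N h$
$V{\left(-9,-1 \right)} + K{\left(13 \right)} 65 = \left(3 - -9\right) + \frac{1}{27 + 13} \cdot 65 = \left(3 + 9\right) + \frac{1}{40} \cdot 65 = 12 + \frac{1}{40} \cdot 65 = 12 + \frac{13}{8} = \frac{109}{8}$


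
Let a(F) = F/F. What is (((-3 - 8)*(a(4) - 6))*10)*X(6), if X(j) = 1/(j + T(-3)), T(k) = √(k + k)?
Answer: 550/7 - 275*I*√6/21 ≈ 78.571 - 32.077*I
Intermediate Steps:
T(k) = √2*√k (T(k) = √(2*k) = √2*√k)
X(j) = 1/(j + I*√6) (X(j) = 1/(j + √2*√(-3)) = 1/(j + √2*(I*√3)) = 1/(j + I*√6))
a(F) = 1
(((-3 - 8)*(a(4) - 6))*10)*X(6) = (((-3 - 8)*(1 - 6))*10)/(6 + I*√6) = (-11*(-5)*10)/(6 + I*√6) = (55*10)/(6 + I*√6) = 550/(6 + I*√6)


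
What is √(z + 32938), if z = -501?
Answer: √32437 ≈ 180.10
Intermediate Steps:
√(z + 32938) = √(-501 + 32938) = √32437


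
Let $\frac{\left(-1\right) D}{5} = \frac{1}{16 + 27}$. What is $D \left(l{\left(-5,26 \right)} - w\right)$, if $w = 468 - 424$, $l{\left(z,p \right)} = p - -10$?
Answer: $\frac{40}{43} \approx 0.93023$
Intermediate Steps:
$D = - \frac{5}{43}$ ($D = - \frac{5}{16 + 27} = - \frac{5}{43} \approx -0.11628$)
$l{\left(z,p \right)} = 10 + p$ ($l{\left(z,p \right)} = p + 10 = 10 + p$)
$w = 44$ ($w = 468 - 424 = 44$)
$D \left(l{\left(-5,26 \right)} - w\right) = - \frac{5 \left(\left(10 + 26\right) - 44\right)}{43} = - \frac{5 \left(36 - 44\right)}{43} = \left(- \frac{5}{43}\right) \left(-8\right) = \frac{40}{43}$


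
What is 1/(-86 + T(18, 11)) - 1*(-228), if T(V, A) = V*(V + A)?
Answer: 99409/436 ≈ 228.00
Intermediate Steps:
T(V, A) = V*(A + V)
1/(-86 + T(18, 11)) - 1*(-228) = 1/(-86 + 18*(11 + 18)) - 1*(-228) = 1/(-86 + 18*29) + 228 = 1/(-86 + 522) + 228 = 1/436 + 228 = 99409/436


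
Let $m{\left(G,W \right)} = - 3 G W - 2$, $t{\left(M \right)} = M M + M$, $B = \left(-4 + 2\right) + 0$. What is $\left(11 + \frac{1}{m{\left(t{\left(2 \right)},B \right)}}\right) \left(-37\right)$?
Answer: $- \frac{13875}{34} \approx -408.09$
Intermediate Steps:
$B = -2$ ($B = -2 + 0 = -2$)
$t{\left(M \right)} = M + M^{2}$ ($t{\left(M \right)} = M^{2} + M = M + M^{2}$)
$m{\left(G,W \right)} = -2 - 3 G W$ ($m{\left(G,W \right)} = - 3 G W - 2 = -2 - 3 G W$)
$\left(11 + \frac{1}{m{\left(t{\left(2 \right)},B \right)}}\right) \left(-37\right) = \left(11 + \frac{1}{-2 - 3 \cdot 2 \left(1 + 2\right) \left(-2\right)}\right) \left(-37\right) = \left(11 + \frac{1}{-2 - 3 \cdot 2 \cdot 3 \left(-2\right)}\right) \left(-37\right) = \left(11 + \frac{1}{-2 - 18 \left(-2\right)}\right) \left(-37\right) = \left(11 + \frac{1}{-2 + 36}\right) \left(-37\right) = \left(11 + \frac{1}{34}\right) \left(-37\right) = \frac{375}{34} \left(-37\right) = - \frac{13875}{34}$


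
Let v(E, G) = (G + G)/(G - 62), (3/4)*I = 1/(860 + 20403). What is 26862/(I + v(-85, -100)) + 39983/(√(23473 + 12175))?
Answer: 23132251593/1063204 + 39983*√557/4456 ≈ 21969.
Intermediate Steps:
I = 4/63789 (I = 4/(3*(860 + 20403)) = (4/3)/21263 = (4/3)*(1/21263) = 4/63789 ≈ 6.2707e-5)
v(E, G) = 2*G/(-62 + G) (v(E, G) = (2*G)/(-62 + G) = 2*G/(-62 + G))
26862/(I + v(-85, -100)) + 39983/(√(23473 + 12175)) = 26862/(4/63789 + 2*(-100)/(-62 - 100)) + 39983/(√(23473 + 12175)) = 26862/(4/63789 + 2*(-100)/(-162)) + 39983/(√35648) = 26862/(4/63789 + 2*(-100)*(-1/162)) + 39983/((8*√557)) = 26862/(4/63789 + 100/81) + 39983*(√557/4456) = 26862/(2126408/1722303) + 39983*√557/4456 = 26862*(1722303/2126408) + 39983*√557/4456 = 23132251593/1063204 + 39983*√557/4456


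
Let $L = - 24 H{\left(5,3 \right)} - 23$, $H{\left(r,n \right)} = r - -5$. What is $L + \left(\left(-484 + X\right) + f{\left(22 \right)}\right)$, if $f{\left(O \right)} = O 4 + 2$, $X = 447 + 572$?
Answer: $362$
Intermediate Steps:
$H{\left(r,n \right)} = 5 + r$ ($H{\left(r,n \right)} = r + 5 = 5 + r$)
$X = 1019$
$f{\left(O \right)} = 2 + 4 O$ ($f{\left(O \right)} = 4 O + 2 = 2 + 4 O$)
$L = -263$ ($L = - 24 \left(5 + 5\right) - 23 = \left(-24\right) 10 - 23 = -240 - 23 = -263$)
$L + \left(\left(-484 + X\right) + f{\left(22 \right)}\right) = -263 + \left(\left(-484 + 1019\right) + \left(2 + 4 \cdot 22\right)\right) = -263 + \left(535 + \left(2 + 88\right)\right) = -263 + \left(535 + 90\right) = -263 + 625 = 362$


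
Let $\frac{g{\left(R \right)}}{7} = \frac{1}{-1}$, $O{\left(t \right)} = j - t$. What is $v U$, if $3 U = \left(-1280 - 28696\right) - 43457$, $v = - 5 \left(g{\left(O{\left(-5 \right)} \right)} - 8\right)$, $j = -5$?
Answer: $-1835825$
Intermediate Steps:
$O{\left(t \right)} = -5 - t$
$g{\left(R \right)} = -7$ ($g{\left(R \right)} = \frac{7}{-1} = 7 \left(-1\right) = -7$)
$v = 75$ ($v = - 5 \left(-7 - 8\right) = \left(-5\right) \left(-15\right) = 75$)
$U = - \frac{73433}{3}$ ($U = \frac{\left(-1280 - 28696\right) - 43457}{3} = \frac{-29976 - 43457}{3} = \frac{1}{3} \left(-73433\right) = - \frac{73433}{3} \approx -24478.0$)
$v U = 75 \left(- \frac{73433}{3}\right) = -1835825$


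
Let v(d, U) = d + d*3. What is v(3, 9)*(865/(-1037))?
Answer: -10380/1037 ≈ -10.010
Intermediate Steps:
v(d, U) = 4*d (v(d, U) = d + 3*d = 4*d)
v(3, 9)*(865/(-1037)) = (4*3)*(865/(-1037)) = 12*(865*(-1/1037)) = 12*(-865/1037) = -10380/1037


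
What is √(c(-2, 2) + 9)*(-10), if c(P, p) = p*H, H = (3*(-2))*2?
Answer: -10*I*√15 ≈ -38.73*I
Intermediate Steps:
H = -12 (H = -6*2 = -12)
c(P, p) = -12*p (c(P, p) = p*(-12) = -12*p)
√(c(-2, 2) + 9)*(-10) = √(-12*2 + 9)*(-10) = √(-24 + 9)*(-10) = √(-15)*(-10) = (I*√15)*(-10) = -10*I*√15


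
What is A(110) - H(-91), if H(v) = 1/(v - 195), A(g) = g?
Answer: 31461/286 ≈ 110.00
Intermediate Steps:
H(v) = 1/(-195 + v)
A(110) - H(-91) = 110 - 1/(-195 - 91) = 110 - 1/(-286) = 110 - 1*(-1/286) = 110 + 1/286 = 31461/286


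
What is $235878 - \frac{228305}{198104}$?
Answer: $\frac{46728147007}{198104} \approx 2.3588 \cdot 10^{5}$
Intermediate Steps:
$235878 - \frac{228305}{198104} = \frac{46728147007}{198104}$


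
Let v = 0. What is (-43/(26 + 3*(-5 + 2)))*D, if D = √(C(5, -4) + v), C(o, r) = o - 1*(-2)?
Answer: -43*√7/17 ≈ -6.6922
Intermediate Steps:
C(o, r) = 2 + o (C(o, r) = o + 2 = 2 + o)
D = √7 (D = √((2 + 5) + 0) = √(7 + 0) = √7 ≈ 2.6458)
(-43/(26 + 3*(-5 + 2)))*D = (-43/(26 + 3*(-5 + 2)))*√7 = (-43/(26 + 3*(-3)))*√7 = (-43/(26 - 9))*√7 = (-43/17)*√7 = (-43*1/17)*√7 = -43*√7/17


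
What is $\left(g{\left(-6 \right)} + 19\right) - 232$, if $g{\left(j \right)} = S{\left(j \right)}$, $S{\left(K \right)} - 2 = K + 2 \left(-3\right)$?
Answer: $-223$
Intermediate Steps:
$S{\left(K \right)} = -4 + K$ ($S{\left(K \right)} = 2 + \left(K + 2 \left(-3\right)\right) = 2 + \left(K - 6\right) = 2 + \left(-6 + K\right) = -4 + K$)
$g{\left(j \right)} = -4 + j$
$\left(g{\left(-6 \right)} + 19\right) - 232 = \left(\left(-4 - 6\right) + 19\right) - 232 = \left(-10 + 19\right) - 232 = 9 - 232 = -223$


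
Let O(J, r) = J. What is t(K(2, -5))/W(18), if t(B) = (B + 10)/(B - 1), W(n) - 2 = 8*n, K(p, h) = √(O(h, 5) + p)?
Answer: (√3 - 10*I)/(146*(I + √3)) ≈ -0.011986 - 0.032624*I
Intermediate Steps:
K(p, h) = √(h + p)
W(n) = 2 + 8*n
t(B) = (10 + B)/(-1 + B)
t(K(2, -5))/W(18) = ((10 + √(-5 + 2))/(-1 + √(-5 + 2)))/(2 + 8*18) = ((10 + √(-3))/(-1 + √(-3)))/(2 + 144) = ((10 + I*√3)/(-1 + I*√3))/146 = ((10 + I*√3)/(-1 + I*√3))*(1/146) = (10 + I*√3)/(146*(-1 + I*√3))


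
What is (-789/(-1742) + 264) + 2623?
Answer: 5029943/1742 ≈ 2887.5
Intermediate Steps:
(-789/(-1742) + 264) + 2623 = (-789*(-1/1742) + 264) + 2623 = (789/1742 + 264) + 2623 = 460677/1742 + 2623 = 5029943/1742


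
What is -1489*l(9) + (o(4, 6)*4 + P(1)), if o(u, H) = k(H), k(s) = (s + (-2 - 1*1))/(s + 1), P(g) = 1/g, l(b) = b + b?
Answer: -187595/7 ≈ -26799.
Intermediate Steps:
l(b) = 2*b
k(s) = (-3 + s)/(1 + s) (k(s) = (s + (-2 - 1))/(1 + s) = (s - 3)/(1 + s) = (-3 + s)/(1 + s))
o(u, H) = (-3 + H)/(1 + H)
-1489*l(9) + (o(4, 6)*4 + P(1)) = -2978*9 + (((-3 + 6)/(1 + 6))*4 + 1/1) = -1489*18 + ((3/7)*4 + 1) = -26802 + (((⅐)*3)*4 + 1) = -26802 + ((3/7)*4 + 1) = -26802 + (12/7 + 1) = -26802 + 19/7 = -187595/7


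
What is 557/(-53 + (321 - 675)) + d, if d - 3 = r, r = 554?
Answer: 226142/407 ≈ 555.63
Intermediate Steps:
d = 557 (d = 3 + 554 = 557)
557/(-53 + (321 - 675)) + d = 557/(-53 + (321 - 675)) + 557 = 557/(-53 - 354) + 557 = 557/(-407) + 557 = -1/407*557 + 557 = -557/407 + 557 = 226142/407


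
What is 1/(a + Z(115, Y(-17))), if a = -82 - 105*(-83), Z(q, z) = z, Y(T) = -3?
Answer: 1/8630 ≈ 0.00011587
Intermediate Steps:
a = 8633 (a = -82 + 8715 = 8633)
1/(a + Z(115, Y(-17))) = 1/(8633 - 3) = 1/8630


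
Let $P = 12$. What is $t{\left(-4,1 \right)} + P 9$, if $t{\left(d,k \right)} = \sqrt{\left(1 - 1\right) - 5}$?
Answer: $108 + i \sqrt{5} \approx 108.0 + 2.2361 i$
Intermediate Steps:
$t{\left(d,k \right)} = i \sqrt{5}$ ($t{\left(d,k \right)} = \sqrt{0 - 5} = \sqrt{-5} = i \sqrt{5}$)
$t{\left(-4,1 \right)} + P 9 = i \sqrt{5} + 12 \cdot 9 = i \sqrt{5} + 108 = 108 + i \sqrt{5}$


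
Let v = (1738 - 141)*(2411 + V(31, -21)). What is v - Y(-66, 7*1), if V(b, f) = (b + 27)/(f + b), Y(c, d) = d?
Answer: 19298113/5 ≈ 3.8596e+6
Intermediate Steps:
V(b, f) = (27 + b)/(b + f)
v = 19298148/5 (v = (1738 - 141)*(2411 + (27 + 31)/(31 - 21)) = 1597*(2411 + 58/10) = 1597*(2411 + (1/10)*58) = 1597*(2411 + 29/5) = 1597*(12084/5) = 19298148/5 ≈ 3.8596e+6)
v - Y(-66, 7*1) = 19298148/5 - 7 = 19298113/5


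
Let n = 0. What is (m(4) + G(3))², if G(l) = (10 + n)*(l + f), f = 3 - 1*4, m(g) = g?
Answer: 576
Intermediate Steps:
f = -1 (f = 3 - 4 = -1)
G(l) = -10 + 10*l (G(l) = (10 + 0)*(l - 1) = 10*(-1 + l) = -10 + 10*l)
(m(4) + G(3))² = (4 + (-10 + 10*3))² = (4 + (-10 + 30))² = (4 + 20)² = 24² = 576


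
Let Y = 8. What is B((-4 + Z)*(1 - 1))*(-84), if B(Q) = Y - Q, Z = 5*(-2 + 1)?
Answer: -672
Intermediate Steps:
Z = -5 (Z = 5*(-1) = -5)
B(Q) = 8 - Q
B((-4 + Z)*(1 - 1))*(-84) = (8 - (-4 - 5)*(1 - 1))*(-84) = (8 - (-9)*0)*(-84) = (8 - 1*0)*(-84) = (8 + 0)*(-84) = 8*(-84) = -672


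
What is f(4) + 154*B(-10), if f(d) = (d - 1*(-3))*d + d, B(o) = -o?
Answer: 1572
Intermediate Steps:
f(d) = d + d*(3 + d) (f(d) = (d + 3)*d + d = (3 + d)*d + d = d*(3 + d) + d = d + d*(3 + d))
f(4) + 154*B(-10) = 4*(4 + 4) + 154*(-1*(-10)) = 4*8 + 154*10 = 32 + 1540 = 1572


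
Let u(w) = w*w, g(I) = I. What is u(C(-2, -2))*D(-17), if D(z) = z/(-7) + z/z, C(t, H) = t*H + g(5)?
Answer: 1944/7 ≈ 277.71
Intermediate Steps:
C(t, H) = 5 + H*t (C(t, H) = t*H + 5 = H*t + 5 = 5 + H*t)
D(z) = 1 - z/7 (D(z) = z*(-⅐) + 1 = -z/7 + 1 = 1 - z/7)
u(w) = w²
u(C(-2, -2))*D(-17) = (5 - 2*(-2))²*(1 - ⅐*(-17)) = (5 + 4)²*(1 + 17/7) = 9²*(24/7) = 81*(24/7) = 1944/7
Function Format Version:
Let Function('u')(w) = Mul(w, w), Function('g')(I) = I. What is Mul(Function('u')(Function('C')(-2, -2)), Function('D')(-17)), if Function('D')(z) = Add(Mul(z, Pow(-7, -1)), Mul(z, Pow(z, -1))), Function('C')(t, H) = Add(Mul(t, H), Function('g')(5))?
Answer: Rational(1944, 7) ≈ 277.71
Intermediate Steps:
Function('C')(t, H) = Add(5, Mul(H, t)) (Function('C')(t, H) = Add(Mul(t, H), 5) = Add(Mul(H, t), 5) = Add(5, Mul(H, t)))
Function('D')(z) = Add(1, Mul(Rational(-1, 7), z)) (Function('D')(z) = Add(Mul(z, Rational(-1, 7)), 1) = Add(Mul(Rational(-1, 7), z), 1) = Add(1, Mul(Rational(-1, 7), z)))
Function('u')(w) = Pow(w, 2)
Mul(Function('u')(Function('C')(-2, -2)), Function('D')(-17)) = Mul(Pow(Add(5, Mul(-2, -2)), 2), Add(1, Mul(Rational(-1, 7), -17))) = Mul(Pow(Add(5, 4), 2), Add(1, Rational(17, 7))) = Mul(Pow(9, 2), Rational(24, 7)) = Mul(81, Rational(24, 7)) = Rational(1944, 7)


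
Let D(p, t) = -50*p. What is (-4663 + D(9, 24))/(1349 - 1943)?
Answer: 5113/594 ≈ 8.6077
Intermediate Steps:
(-4663 + D(9, 24))/(1349 - 1943) = (-4663 - 50*9)/(1349 - 1943) = (-4663 - 450)/(-594) = -5113*(-1/594) = 5113/594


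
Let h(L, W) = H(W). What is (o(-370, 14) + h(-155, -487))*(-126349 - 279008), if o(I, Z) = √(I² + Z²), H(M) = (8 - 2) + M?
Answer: 194976717 - 810714*√34274 ≈ 4.4887e+7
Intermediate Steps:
H(M) = 6 + M
h(L, W) = 6 + W
(o(-370, 14) + h(-155, -487))*(-126349 - 279008) = (√((-370)² + 14²) + (6 - 487))*(-126349 - 279008) = (√(136900 + 196) - 481)*(-405357) = (√137096 - 481)*(-405357) = (2*√34274 - 481)*(-405357) = (-481 + 2*√34274)*(-405357) = 194976717 - 810714*√34274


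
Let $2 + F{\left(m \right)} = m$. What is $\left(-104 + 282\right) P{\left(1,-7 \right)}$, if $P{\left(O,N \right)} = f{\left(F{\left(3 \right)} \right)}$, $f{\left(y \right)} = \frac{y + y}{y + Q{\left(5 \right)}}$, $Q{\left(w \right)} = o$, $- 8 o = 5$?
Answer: $\frac{2848}{3} \approx 949.33$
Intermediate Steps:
$o = - \frac{5}{8}$ ($o = \left(- \frac{1}{8}\right) 5 = - \frac{5}{8} \approx -0.625$)
$Q{\left(w \right)} = - \frac{5}{8}$
$F{\left(m \right)} = -2 + m$
$f{\left(y \right)} = \frac{2 y}{- \frac{5}{8} + y}$ ($f{\left(y \right)} = \frac{y + y}{y - \frac{5}{8}} = \frac{2 y}{- \frac{5}{8} + y}$)
$P{\left(O,N \right)} = \frac{16}{3}$ ($P{\left(O,N \right)} = \frac{16 \left(-2 + 3\right)}{-5 + 8 \left(-2 + 3\right)} = 16 \cdot 1 \frac{1}{-5 + 8 \cdot 1} = 16 \cdot 1 \frac{1}{-5 + 8} = 16 \cdot 1 \cdot \frac{1}{3} = \frac{16}{3}$)
$\left(-104 + 282\right) P{\left(1,-7 \right)} = \left(-104 + 282\right) \frac{16}{3} = 178 \cdot \frac{16}{3} = \frac{2848}{3}$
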